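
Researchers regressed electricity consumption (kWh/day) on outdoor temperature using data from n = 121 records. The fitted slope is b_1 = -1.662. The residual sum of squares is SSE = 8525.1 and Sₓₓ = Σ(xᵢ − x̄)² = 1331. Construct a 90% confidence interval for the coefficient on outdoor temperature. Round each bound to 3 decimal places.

MSE = SSE/(n − 2) = 8525.1/119 = 71.6395.
SE(b_1) = √(MSE/Sₓₓ) = √(71.6395/1331) = 0.232.
df = n − 2 = 119.
t* = t_{0.05, 119} = 1.657759.
Margin = t* × SE = 1.657759 × 0.232 = 0.38460.
CI: -1.662 ± 0.38460 → (-2.047, -1.277).
With 90% confidence, each one-unit increase in outdoor temperature is associated with a change of between -2.047 and -1.277 kWh/day in electricity consumption.

(-2.047, -1.277)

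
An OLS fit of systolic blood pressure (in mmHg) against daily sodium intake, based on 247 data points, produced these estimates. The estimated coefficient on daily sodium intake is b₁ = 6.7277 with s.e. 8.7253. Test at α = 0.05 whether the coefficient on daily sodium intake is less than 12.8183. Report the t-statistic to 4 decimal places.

H₀: β₁ = 12.8183 vs H₁: β₁ < 12.8183.
t = (b₁ − β₁⁰)/SE = (6.7277 − 12.8183) / 8.7253 = -0.6980.
df = n − 2 = 247 − 2 = 245.
One-sided p ≈ 0.2429, which is ≥ 0.05, so fail to reject H₀.
The data do not give significant evidence that the true slope on daily sodium intake is below 12.8183 mmHg per unit.

t = -0.6980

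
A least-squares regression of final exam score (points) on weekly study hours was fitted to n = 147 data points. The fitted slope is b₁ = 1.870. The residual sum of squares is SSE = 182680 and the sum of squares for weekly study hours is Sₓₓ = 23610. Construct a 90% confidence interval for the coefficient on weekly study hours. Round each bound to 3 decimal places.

(1.488, 2.252)

MSE = SSE/(n − 2) = 182680/145 = 1259.86.
SE(b₁) = √(MSE/Sₓₓ) = √(1259.86/23610) = 0.231001.
df = n − 2 = 145.
t* = t_{0.05, 145} = 1.65543.
Margin = t* × SE = 1.65543 × 0.231001 = 0.38241.
CI: 1.870 ± 0.38241 → (1.488, 2.252).
With 90% confidence, each one-unit increase in weekly study hours is associated with a change of between 1.488 and 2.252 points in final exam score.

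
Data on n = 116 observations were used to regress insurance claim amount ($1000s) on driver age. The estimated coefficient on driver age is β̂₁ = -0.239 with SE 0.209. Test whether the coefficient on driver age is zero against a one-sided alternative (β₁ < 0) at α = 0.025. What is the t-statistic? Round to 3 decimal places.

H₀: β₁ = 0 vs H₁: β₁ < 0.
t = (β̂₁ − β₁⁰)/SE = -0.239 / 0.209 = -1.144.
df = n − 2 = 116 − 2 = 114.
One-sided p ≈ 0.1276, which is ≥ 0.025, so fail to reject H₀.
The data do not give significant evidence that the true slope on driver age is negative.

t = -1.144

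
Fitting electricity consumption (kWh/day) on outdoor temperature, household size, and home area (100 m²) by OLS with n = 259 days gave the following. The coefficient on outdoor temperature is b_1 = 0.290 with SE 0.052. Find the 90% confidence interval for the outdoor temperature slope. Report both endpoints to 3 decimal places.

df = n − k − 1 = 259 − 3 − 1 = 255.
t* = t_{0.05, 255} = 1.650851.
Margin = t* × SE = 1.650851 × 0.052 = 0.08584.
CI: 0.290 ± 0.08584 → (0.204, 0.376).
With 90% confidence, each one-unit increase in outdoor temperature is associated with a change of between 0.204 and 0.376 kWh/day in electricity consumption, holding the other predictors fixed.

(0.204, 0.376)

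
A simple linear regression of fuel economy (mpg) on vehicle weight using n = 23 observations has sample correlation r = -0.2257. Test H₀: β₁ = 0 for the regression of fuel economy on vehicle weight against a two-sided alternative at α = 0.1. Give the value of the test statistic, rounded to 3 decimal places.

t = -1.062

t = r·√(n − 2)/√(1 − r²) = -0.2257·√21/√0.94906 = -1.062.
df = n − 2 = 21.
Two-sided p ≈ 0.3004, which is ≥ 0.1, so fail to reject H₀.
The data do not give significant evidence of a linear association between vehicle weight and fuel economy.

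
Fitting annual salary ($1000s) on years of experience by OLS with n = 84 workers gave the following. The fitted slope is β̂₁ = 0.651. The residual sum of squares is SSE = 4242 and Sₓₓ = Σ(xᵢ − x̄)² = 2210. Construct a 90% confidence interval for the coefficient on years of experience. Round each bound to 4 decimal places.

MSE = SSE/(n − 2) = 4242/82 = 51.7317.
SE(β̂₁) = √(MSE/Sₓₓ) = √(51.7317/2210) = 0.152997.
df = n − 2 = 82.
t* = t_{0.05, 82} = 1.663649.
Margin = t* × SE = 1.663649 × 0.152997 = 0.254533.
CI: 0.651 ± 0.254533 → (0.3965, 0.9055).
With 90% confidence, each one-unit increase in years of experience is associated with a change of between 0.3965 and 0.9055 $1000s in annual salary.

(0.3965, 0.9055)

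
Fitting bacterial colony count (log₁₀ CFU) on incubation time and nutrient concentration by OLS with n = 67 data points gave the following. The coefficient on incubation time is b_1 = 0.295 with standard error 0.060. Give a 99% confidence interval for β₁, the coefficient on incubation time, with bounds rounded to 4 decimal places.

(0.1357, 0.4543)

df = n − k − 1 = 67 − 2 − 1 = 64.
t* = t_{0.005, 64} = 2.654854.
Margin = t* × SE = 2.654854 × 0.060 = 0.159291.
CI: 0.295 ± 0.159291 → (0.1357, 0.4543).
With 99% confidence, each one-unit increase in incubation time is associated with a change of between 0.1357 and 0.4543 log₁₀ CFU in bacterial colony count, holding the other predictors fixed.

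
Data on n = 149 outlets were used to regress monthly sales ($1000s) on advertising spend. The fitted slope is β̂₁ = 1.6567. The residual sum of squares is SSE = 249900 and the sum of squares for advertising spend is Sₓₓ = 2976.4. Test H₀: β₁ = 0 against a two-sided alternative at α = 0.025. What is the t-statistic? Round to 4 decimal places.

t = 2.1921

MSE = SSE/(n − 2) = 249900/147 = 1700.
SE(β̂₁) = √(MSE/Sₓₓ) = √(1700/2976.4) = 0.755751.
t = 1.6567 / 0.755751 = 2.1921.
df = n − 2 = 147.
Two-sided p ≈ 0.0299, which is ≥ 0.025, so fail to reject H₀.
The data do not give significant evidence of an association between advertising spend and monthly sales.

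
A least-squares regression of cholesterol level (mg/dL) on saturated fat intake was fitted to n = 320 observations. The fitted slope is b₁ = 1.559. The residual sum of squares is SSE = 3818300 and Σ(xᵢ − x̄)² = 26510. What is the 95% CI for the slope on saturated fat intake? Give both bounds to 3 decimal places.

MSE = SSE/(n − 2) = 3818300/318 = 12007.2.
SE(b₁) = √(MSE/Sₓₓ) = √(12007.2/26510) = 0.673002.
df = n − 2 = 318.
t* = t_{0.025, 318} = 1.967452.
Margin = t* × SE = 1.967452 × 0.673002 = 1.32410.
CI: 1.559 ± 1.32410 → (0.235, 2.883).
With 95% confidence, each one-unit increase in saturated fat intake is associated with a change of between 0.235 and 2.883 mg/dL in cholesterol level.

(0.235, 2.883)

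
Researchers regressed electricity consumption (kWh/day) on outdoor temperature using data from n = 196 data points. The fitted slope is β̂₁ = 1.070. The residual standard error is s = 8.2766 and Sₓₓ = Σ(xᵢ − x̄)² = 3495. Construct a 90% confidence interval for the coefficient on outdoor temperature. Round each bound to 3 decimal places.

SE(β̂₁) = s/√Sₓₓ = 8.2766/√3495 = 0.14.
df = n − 2 = 194.
t* = t_{0.05, 194} = 1.652746.
Margin = t* × SE = 1.652746 × 0.14 = 0.23138.
CI: 1.070 ± 0.23138 → (0.839, 1.301).
With 90% confidence, each one-unit increase in outdoor temperature is associated with a change of between 0.839 and 1.301 kWh/day in electricity consumption.

(0.839, 1.301)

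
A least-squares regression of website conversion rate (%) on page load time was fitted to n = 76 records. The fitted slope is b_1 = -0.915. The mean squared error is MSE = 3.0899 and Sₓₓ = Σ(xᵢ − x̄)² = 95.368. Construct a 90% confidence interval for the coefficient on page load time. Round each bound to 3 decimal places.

SE(b_1) = √(MSE/Sₓₓ) = √(3.0899/95.368) = 0.179999.
df = n − 2 = 74.
t* = t_{0.05, 74} = 1.665707.
Margin = t* × SE = 1.665707 × 0.179999 = 0.29983.
CI: -0.915 ± 0.29983 → (-1.215, -0.615).
With 90% confidence, each one-unit increase in page load time is associated with a change of between -1.215 and -0.615 % in website conversion rate.

(-1.215, -0.615)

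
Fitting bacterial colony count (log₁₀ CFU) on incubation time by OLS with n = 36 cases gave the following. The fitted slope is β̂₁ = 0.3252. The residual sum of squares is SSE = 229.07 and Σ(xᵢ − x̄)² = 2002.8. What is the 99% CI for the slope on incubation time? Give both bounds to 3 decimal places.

MSE = SSE/(n − 2) = 229.07/34 = 6.73735.
SE(β̂₁) = √(MSE/Sₓₓ) = √(6.73735/2002.8) = 0.0579997.
df = n − 2 = 34.
t* = t_{0.005, 34} = 2.728394.
Margin = t* × SE = 2.728394 × 0.0579997 = 0.15825.
CI: 0.3252 ± 0.15825 → (0.167, 0.483).
With 99% confidence, each one-unit increase in incubation time is associated with a change of between 0.167 and 0.483 log₁₀ CFU in bacterial colony count.

(0.167, 0.483)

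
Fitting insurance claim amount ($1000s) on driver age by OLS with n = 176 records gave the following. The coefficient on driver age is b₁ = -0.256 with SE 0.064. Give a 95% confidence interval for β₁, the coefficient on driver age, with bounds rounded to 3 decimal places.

(-0.382, -0.130)

df = n − 2 = 176 − 2 = 174.
t* = t_{0.025, 174} = 1.973691.
Margin = t* × SE = 1.973691 × 0.064 = 0.12632.
CI: -0.256 ± 0.12632 → (-0.382, -0.130).
With 95% confidence, each one-unit increase in driver age is associated with a change of between -0.382 and -0.130 $1000s in insurance claim amount.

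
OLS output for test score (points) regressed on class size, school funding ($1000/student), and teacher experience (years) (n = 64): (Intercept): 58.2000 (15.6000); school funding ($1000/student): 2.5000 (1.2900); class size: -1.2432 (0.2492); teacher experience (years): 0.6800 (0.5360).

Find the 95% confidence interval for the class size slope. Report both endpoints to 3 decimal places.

(-1.742, -0.745)

Read off: b = -1.2432, SE = 0.2492 for class size.
df = n − k − 1 = 64 − 3 − 1 = 60.
t* = t_{0.025, 60} = 2.000298.
Margin = t* × SE = 2.000298 × 0.2492 = 0.49847.
CI: -1.2432 ± 0.49847 → (-1.742, -0.745).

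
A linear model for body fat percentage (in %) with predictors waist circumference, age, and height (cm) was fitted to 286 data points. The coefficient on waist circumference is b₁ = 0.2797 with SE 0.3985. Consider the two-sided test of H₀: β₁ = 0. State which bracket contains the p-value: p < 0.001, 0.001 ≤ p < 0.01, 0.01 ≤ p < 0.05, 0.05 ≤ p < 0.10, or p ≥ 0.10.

p ≥ 0.10

t = 0.2797 / 0.3985 = 0.702.
df = n − k − 1 = 286 − 3 − 1 = 282.
Two-sided p = 2·P(T_{282} > |t|) ≈ 0.4833.
So p ≥ 0.10.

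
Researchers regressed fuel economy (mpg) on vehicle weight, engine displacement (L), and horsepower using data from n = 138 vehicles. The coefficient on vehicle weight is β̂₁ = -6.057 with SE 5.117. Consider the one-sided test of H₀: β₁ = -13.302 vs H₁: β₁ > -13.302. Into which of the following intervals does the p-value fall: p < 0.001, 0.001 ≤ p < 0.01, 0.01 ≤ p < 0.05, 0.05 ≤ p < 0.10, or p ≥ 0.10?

t = (-6.057 − (-13.302)) / 5.117 = 1.416.
df = n − k − 1 = 138 − 3 − 1 = 134.
One-sided p = P(T_{134} > t) ≈ 0.0796.
So 0.05 ≤ p < 0.10.

0.05 ≤ p < 0.10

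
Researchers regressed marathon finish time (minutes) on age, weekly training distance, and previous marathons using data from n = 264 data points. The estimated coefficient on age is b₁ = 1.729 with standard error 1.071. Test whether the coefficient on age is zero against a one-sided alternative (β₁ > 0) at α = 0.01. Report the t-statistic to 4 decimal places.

t = 1.6144

H₀: β₁ = 0 vs H₁: β₁ > 0.
t = (b₁ − β₁⁰)/SE = 1.729 / 1.071 = 1.6144.
df = n − k − 1 = 264 − 3 − 1 = 260.
One-sided p ≈ 0.0538, which is ≥ 0.01, so fail to reject H₀.
The data do not give significant evidence that the true slope on age is positive, holding the other predictors fixed.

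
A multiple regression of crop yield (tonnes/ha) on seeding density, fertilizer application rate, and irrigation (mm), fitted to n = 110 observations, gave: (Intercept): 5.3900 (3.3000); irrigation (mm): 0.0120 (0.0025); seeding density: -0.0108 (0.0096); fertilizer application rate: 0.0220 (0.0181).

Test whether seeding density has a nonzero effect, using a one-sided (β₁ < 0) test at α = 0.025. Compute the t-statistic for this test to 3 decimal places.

t = -1.125

Read off: b = -0.0108, SE = 0.0096 for seeding density.
H₀: β₁ = 0 vs H₁: β₁ < 0.
t = -0.0108 / 0.0096 = -1.125.
df = n − k − 1 = 110 − 3 − 1 = 106.
One-sided p ≈ 0.1316, which is ≥ 0.025, so fail to reject H₀.
The data do not give significant evidence that the true slope on seeding density is negative, holding the other predictors fixed.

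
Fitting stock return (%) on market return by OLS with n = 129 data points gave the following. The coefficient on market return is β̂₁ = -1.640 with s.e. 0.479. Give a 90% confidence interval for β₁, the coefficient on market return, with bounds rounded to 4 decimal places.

(-2.4337, -0.8463)

df = n − 2 = 129 − 2 = 127.
t* = t_{0.05, 127} = 1.65694.
Margin = t* × SE = 1.65694 × 0.479 = 0.793674.
CI: -1.640 ± 0.793674 → (-2.4337, -0.8463).
With 90% confidence, each one-unit increase in market return is associated with a change of between -2.4337 and -0.8463 % in stock return.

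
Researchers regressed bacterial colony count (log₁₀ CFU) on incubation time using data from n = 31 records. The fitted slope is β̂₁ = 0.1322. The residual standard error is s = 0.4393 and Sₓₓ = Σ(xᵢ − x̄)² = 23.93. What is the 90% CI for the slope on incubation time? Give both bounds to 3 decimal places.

(-0.020, 0.285)

SE(β̂₁) = s/√Sₓₓ = 0.4393/√23.93 = 0.0898028.
df = n − 2 = 29.
t* = t_{0.05, 29} = 1.699127.
Margin = t* × SE = 1.699127 × 0.0898028 = 0.15259.
CI: 0.1322 ± 0.15259 → (-0.020, 0.285).
With 90% confidence, each one-unit increase in incubation time is associated with a change of between -0.020 and 0.285 log₁₀ CFU in bacterial colony count.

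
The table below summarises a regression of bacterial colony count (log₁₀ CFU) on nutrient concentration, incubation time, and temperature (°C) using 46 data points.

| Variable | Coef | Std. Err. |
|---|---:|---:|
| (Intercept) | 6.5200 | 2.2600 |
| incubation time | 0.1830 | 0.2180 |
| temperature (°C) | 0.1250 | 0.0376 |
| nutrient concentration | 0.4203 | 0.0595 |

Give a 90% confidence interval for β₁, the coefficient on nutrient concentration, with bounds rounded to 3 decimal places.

(0.320, 0.520)

Read off: b = 0.4203, SE = 0.0595 for nutrient concentration.
df = n − k − 1 = 46 − 3 − 1 = 42.
t* = t_{0.05, 42} = 1.681952.
Margin = t* × SE = 1.681952 × 0.0595 = 0.10008.
CI: 0.4203 ± 0.10008 → (0.320, 0.520).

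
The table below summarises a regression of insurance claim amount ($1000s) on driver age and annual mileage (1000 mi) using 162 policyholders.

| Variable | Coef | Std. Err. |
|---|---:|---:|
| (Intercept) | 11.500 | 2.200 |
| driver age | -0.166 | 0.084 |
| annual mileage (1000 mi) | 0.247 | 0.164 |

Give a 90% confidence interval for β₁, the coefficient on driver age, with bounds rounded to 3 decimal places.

Read off: b = -0.166, SE = 0.084 for driver age.
df = n − k − 1 = 162 − 2 − 1 = 159.
t* = t_{0.05, 159} = 1.654494.
Margin = t* × SE = 1.654494 × 0.084 = 0.13898.
CI: -0.166 ± 0.13898 → (-0.305, -0.027).

(-0.305, -0.027)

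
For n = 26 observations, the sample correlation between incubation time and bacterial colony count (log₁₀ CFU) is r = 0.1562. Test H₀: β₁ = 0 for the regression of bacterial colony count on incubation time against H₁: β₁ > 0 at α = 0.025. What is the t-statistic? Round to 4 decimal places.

t = r·√(n − 2)/√(1 − r²) = 0.1562·√24/√0.975602 = 0.7747.
df = n − 2 = 24.
One-sided p ≈ 0.2230, which is ≥ 0.025, so fail to reject H₀.
The data do not give significant evidence of a linear association between incubation time and bacterial colony count.

t = 0.7747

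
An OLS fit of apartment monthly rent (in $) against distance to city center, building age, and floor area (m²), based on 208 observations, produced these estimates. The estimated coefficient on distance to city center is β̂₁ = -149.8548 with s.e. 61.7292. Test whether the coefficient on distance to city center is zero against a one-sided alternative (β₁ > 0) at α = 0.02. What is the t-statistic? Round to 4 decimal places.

t = -2.4276

H₀: β₁ = 0 vs H₁: β₁ > 0.
t = (β̂₁ − β₁⁰)/SE = -149.8548 / 61.7292 = -2.4276.
df = n − k − 1 = 208 − 3 − 1 = 204.
One-sided p ≈ 0.9920, which is ≥ 0.02, so fail to reject H₀.
The data do not give significant evidence that the true slope on distance to city center is positive, holding the other predictors fixed.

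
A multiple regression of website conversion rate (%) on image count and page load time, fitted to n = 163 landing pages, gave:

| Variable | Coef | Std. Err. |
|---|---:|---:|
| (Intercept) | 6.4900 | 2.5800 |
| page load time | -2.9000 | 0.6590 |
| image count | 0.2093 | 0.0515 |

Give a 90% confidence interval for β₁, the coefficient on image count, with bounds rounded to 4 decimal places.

(0.1241, 0.2945)

Read off: b = 0.2093, SE = 0.0515 for image count.
df = n − k − 1 = 163 − 2 − 1 = 160.
t* = t_{0.05, 160} = 1.654433.
Margin = t* × SE = 1.654433 × 0.0515 = 0.085203.
CI: 0.2093 ± 0.085203 → (0.1241, 0.2945).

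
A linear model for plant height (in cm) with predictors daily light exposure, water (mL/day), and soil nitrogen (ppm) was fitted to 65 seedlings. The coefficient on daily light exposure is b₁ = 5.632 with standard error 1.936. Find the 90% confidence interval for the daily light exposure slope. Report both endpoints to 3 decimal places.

(2.398, 8.866)

df = n − k − 1 = 65 − 3 − 1 = 61.
t* = t_{0.05, 61} = 1.670219.
Margin = t* × SE = 1.670219 × 1.936 = 3.23354.
CI: 5.632 ± 3.23354 → (2.398, 8.866).
With 90% confidence, each one-unit increase in daily light exposure is associated with a change of between 2.398 and 8.866 cm in plant height, holding the other predictors fixed.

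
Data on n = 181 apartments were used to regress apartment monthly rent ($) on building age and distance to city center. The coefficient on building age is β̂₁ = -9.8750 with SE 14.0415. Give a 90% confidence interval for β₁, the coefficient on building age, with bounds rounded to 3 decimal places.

(-33.092, 13.342)

df = n − k − 1 = 181 − 2 − 1 = 178.
t* = t_{0.05, 178} = 1.653459.
Margin = t* × SE = 1.653459 × 14.0415 = 23.21705.
CI: -9.8750 ± 23.21705 → (-33.092, 13.342).
With 90% confidence, each one-unit increase in building age is associated with a change of between -33.092 and 13.342 $ in apartment monthly rent, holding the other predictors fixed.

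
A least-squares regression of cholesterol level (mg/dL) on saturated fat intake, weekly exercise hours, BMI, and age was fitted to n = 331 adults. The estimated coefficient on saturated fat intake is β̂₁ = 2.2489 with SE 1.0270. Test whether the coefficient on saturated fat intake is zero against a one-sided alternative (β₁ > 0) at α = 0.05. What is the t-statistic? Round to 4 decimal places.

H₀: β₁ = 0 vs H₁: β₁ > 0.
t = (β̂₁ − β₁⁰)/SE = 2.2489 / 1.0270 = 2.1898.
df = n − k − 1 = 331 − 4 − 1 = 326.
One-sided p ≈ 0.0146, which is < 0.05, so reject H₀.
There is evidence that the true slope on saturated fat intake is positive, holding the other predictors fixed.

t = 2.1898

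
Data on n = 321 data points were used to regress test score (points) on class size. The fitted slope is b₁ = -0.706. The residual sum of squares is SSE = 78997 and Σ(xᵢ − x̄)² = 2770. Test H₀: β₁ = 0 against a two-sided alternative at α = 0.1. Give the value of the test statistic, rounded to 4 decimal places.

t = -2.3612

MSE = SSE/(n − 2) = 78997/319 = 247.639.
SE(b₁) = √(MSE/Sₓₓ) = √(247.639/2770) = 0.298999.
t = -0.706 / 0.298999 = -2.3612.
df = n − 2 = 319.
Two-sided p ≈ 0.0188, which is < 0.1, so reject H₀.
There is evidence that class size is associated with test score.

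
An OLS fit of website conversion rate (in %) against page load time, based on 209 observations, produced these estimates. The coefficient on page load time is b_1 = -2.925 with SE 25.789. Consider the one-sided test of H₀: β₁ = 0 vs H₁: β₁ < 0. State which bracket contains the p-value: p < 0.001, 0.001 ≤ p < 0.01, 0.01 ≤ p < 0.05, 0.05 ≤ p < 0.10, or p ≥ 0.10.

t = -2.925 / 25.789 = -0.113.
df = n − 2 = 209 − 2 = 207.
One-sided p = P(T_{207} < t) ≈ 0.4549.
So p ≥ 0.10.

p ≥ 0.10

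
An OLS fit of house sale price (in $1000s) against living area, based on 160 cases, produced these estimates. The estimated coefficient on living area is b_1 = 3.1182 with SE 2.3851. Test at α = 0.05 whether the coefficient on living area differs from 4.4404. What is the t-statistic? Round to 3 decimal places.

t = -0.554

H₀: β₁ = 4.4404 vs H₁: β₁ ≠ 4.4404.
t = (b_1 − β₁⁰)/SE = (3.1182 − 4.4404) / 2.3851 = -0.554.
df = n − 2 = 160 − 2 = 158.
Two-sided p ≈ 0.5801, which is ≥ 0.05, so fail to reject H₀.
The data are consistent with a true slope of 4.4404 $1000s per unit of living area.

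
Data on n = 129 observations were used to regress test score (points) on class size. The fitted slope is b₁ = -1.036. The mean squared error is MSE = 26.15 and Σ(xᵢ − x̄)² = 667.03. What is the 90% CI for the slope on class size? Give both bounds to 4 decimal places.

SE(b₁) = √(MSE/Sₓₓ) = √(26.15/667.03) = 0.197999.
df = n − 2 = 127.
t* = t_{0.05, 127} = 1.65694.
Margin = t* × SE = 1.65694 × 0.197999 = 0.328073.
CI: -1.036 ± 0.328073 → (-1.3641, -0.7079).
With 90% confidence, each one-unit increase in class size is associated with a change of between -1.3641 and -0.7079 points in test score.

(-1.3641, -0.7079)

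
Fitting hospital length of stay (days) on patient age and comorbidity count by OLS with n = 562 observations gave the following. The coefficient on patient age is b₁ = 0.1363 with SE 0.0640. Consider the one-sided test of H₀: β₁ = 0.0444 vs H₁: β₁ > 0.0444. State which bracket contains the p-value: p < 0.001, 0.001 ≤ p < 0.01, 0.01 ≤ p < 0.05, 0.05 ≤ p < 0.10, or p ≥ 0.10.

0.05 ≤ p < 0.10

t = (0.1363 − 0.0444) / 0.0640 = 1.436.
df = n − k − 1 = 562 − 2 − 1 = 559.
One-sided p = P(T_{559} > t) ≈ 0.0758.
So 0.05 ≤ p < 0.10.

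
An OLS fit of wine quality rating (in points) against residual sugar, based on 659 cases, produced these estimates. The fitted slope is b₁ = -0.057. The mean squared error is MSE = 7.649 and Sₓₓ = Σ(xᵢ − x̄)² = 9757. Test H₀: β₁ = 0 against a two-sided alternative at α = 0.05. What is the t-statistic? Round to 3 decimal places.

t = -2.036

SE(b₁) = √(MSE/Sₓₓ) = √(7.649/9757) = 0.0279991.
t = -0.057 / 0.0279991 = -2.036.
df = n − 2 = 657.
Two-sided p ≈ 0.0422, which is < 0.05, so reject H₀.
There is evidence that residual sugar is associated with wine quality rating.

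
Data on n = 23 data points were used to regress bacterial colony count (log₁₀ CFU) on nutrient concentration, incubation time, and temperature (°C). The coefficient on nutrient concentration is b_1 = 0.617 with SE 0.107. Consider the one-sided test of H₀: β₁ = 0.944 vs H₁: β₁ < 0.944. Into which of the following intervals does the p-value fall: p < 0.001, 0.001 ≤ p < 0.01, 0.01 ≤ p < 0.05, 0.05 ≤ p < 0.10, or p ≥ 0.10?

0.001 ≤ p < 0.01

t = (0.617 − 0.944) / 0.107 = -3.056.
df = n − k − 1 = 23 − 3 − 1 = 19.
One-sided p = P(T_{19} < t) ≈ 0.0033.
So 0.001 ≤ p < 0.01.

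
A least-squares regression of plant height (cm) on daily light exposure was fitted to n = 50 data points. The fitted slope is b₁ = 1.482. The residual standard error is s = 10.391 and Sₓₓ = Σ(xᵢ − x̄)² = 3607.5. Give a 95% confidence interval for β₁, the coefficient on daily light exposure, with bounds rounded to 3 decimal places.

(1.134, 1.830)

SE(b₁) = s/√Sₓₓ = 10.391/√3607.5 = 0.173003.
df = n − 2 = 48.
t* = t_{0.025, 48} = 2.010635.
Margin = t* × SE = 2.010635 × 0.173003 = 0.34785.
CI: 1.482 ± 0.34785 → (1.134, 1.830).
With 95% confidence, each one-unit increase in daily light exposure is associated with a change of between 1.134 and 1.830 cm in plant height.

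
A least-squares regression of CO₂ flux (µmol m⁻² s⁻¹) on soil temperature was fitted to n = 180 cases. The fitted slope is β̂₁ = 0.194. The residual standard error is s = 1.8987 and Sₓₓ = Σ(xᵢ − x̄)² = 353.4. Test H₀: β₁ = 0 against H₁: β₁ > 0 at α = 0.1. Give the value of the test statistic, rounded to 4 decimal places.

t = 1.9208

SE(β̂₁) = s/√Sₓₓ = 1.8987/√353.4 = 0.101.
t = 0.194 / 0.101 = 1.9208.
df = n − 2 = 178.
One-sided p ≈ 0.0282, which is < 0.1, so reject H₀.
There is evidence that the true slope on soil temperature is positive.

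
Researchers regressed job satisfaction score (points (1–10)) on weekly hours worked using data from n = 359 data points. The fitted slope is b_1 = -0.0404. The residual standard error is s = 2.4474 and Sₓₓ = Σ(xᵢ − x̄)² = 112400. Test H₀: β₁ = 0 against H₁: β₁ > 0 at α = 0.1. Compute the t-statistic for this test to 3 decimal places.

t = -5.534

SE(b_1) = s/√Sₓₓ = 2.4474/√112400 = 0.00729998.
t = -0.0404 / 0.00729998 = -5.534.
df = n − 2 = 357.
One-sided p ≈ 1.0000, which is ≥ 0.1, so fail to reject H₀.
The data do not give significant evidence that the true slope on weekly hours worked is positive.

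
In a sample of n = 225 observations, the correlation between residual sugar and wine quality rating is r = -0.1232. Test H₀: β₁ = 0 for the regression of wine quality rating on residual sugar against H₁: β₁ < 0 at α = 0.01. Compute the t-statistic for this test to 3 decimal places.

t = r·√(n − 2)/√(1 − r²) = -0.1232·√223/√0.984822 = -1.854.
df = n − 2 = 223.
One-sided p ≈ 0.0325, which is ≥ 0.01, so fail to reject H₀.
The data do not give significant evidence of a linear association between residual sugar and wine quality rating.

t = -1.854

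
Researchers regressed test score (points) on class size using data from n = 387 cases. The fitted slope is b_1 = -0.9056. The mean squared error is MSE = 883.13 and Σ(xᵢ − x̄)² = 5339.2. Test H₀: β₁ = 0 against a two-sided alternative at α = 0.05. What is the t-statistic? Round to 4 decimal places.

SE(b_1) = √(MSE/Sₓₓ) = √(883.13/5339.2) = 0.4067.
t = -0.9056 / 0.4067 = -2.2267.
df = n − 2 = 385.
Two-sided p ≈ 0.0265, which is < 0.05, so reject H₀.
There is evidence that class size is associated with test score.

t = -2.2267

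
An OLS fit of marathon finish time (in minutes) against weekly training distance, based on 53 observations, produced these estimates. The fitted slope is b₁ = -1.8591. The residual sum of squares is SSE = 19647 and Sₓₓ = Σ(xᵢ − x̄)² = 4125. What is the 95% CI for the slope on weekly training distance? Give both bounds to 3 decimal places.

(-2.473, -1.246)

MSE = SSE/(n − 2) = 19647/51 = 385.235.
SE(b₁) = √(MSE/Sₓₓ) = √(385.235/4125) = 0.305598.
df = n − 2 = 51.
t* = t_{0.025, 51} = 2.007584.
Margin = t* × SE = 2.007584 × 0.305598 = 0.61351.
CI: -1.8591 ± 0.61351 → (-2.473, -1.246).
With 95% confidence, each one-unit increase in weekly training distance is associated with a change of between -2.473 and -1.246 minutes in marathon finish time.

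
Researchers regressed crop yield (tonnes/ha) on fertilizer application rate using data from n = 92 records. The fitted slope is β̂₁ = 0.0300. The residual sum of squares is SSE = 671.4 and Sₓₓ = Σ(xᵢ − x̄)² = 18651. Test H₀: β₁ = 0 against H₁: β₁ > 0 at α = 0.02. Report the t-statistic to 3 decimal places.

t = 1.500

MSE = SSE/(n − 2) = 671.4/90 = 7.46.
SE(β̂₁) = √(MSE/Sₓₓ) = √(7.46/18651) = 0.0199995.
t = 0.0300 / 0.0199995 = 1.500.
df = n − 2 = 90.
One-sided p ≈ 0.0686, which is ≥ 0.02, so fail to reject H₀.
The data do not give significant evidence that the true slope on fertilizer application rate is positive.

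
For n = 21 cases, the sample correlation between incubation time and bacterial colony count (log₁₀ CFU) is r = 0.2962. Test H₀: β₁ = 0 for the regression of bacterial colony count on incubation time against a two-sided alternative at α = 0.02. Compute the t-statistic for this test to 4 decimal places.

t = 1.3518

t = r·√(n − 2)/√(1 − r²) = 0.2962·√19/√0.912266 = 1.3518.
df = n − 2 = 19.
Two-sided p ≈ 0.1923, which is ≥ 0.02, so fail to reject H₀.
The data do not give significant evidence of a linear association between incubation time and bacterial colony count.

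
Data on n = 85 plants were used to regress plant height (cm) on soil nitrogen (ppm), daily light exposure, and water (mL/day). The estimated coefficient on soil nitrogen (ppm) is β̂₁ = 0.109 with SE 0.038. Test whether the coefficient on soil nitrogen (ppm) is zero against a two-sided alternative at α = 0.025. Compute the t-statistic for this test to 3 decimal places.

H₀: β₁ = 0 vs H₁: β₁ ≠ 0.
t = (β̂₁ − β₁⁰)/SE = 0.109 / 0.038 = 2.868.
df = n − k − 1 = 85 − 3 − 1 = 81.
Two-sided p ≈ 0.0053, which is < 0.025, so reject H₀.
There is evidence that soil nitrogen (ppm) is associated with plant height, holding the other predictors fixed.

t = 2.868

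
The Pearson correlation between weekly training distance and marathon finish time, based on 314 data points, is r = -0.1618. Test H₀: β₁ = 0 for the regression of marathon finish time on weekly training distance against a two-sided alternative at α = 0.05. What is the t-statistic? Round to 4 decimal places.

t = r·√(n − 2)/√(1 − r²) = -0.1618·√312/√0.973821 = -2.8961.
df = n − 2 = 312.
Two-sided p ≈ 0.0040, which is < 0.05, so reject H₀.
There is evidence of a linear association between weekly training distance and marathon finish time.

t = -2.8961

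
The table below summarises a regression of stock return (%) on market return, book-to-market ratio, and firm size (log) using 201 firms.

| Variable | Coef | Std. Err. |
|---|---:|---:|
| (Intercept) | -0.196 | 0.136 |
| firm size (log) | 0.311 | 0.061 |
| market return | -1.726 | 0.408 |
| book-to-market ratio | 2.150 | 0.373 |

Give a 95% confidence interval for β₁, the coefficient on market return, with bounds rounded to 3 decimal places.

(-2.531, -0.921)

Read off: b = -1.726, SE = 0.408 for market return.
df = n − k − 1 = 201 − 3 − 1 = 197.
t* = t_{0.025, 197} = 1.972079.
Margin = t* × SE = 1.972079 × 0.408 = 0.80461.
CI: -1.726 ± 0.80461 → (-2.531, -0.921).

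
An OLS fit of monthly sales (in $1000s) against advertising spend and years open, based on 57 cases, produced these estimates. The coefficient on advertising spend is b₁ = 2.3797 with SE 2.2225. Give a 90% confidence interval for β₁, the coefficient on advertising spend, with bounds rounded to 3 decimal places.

(-1.340, 6.099)

df = n − k − 1 = 57 − 2 − 1 = 54.
t* = t_{0.05, 54} = 1.673565.
Margin = t* × SE = 1.673565 × 2.2225 = 3.71950.
CI: 2.3797 ± 3.71950 → (-1.340, 6.099).
With 90% confidence, each one-unit increase in advertising spend is associated with a change of between -1.340 and 6.099 $1000s in monthly sales, holding the other predictors fixed.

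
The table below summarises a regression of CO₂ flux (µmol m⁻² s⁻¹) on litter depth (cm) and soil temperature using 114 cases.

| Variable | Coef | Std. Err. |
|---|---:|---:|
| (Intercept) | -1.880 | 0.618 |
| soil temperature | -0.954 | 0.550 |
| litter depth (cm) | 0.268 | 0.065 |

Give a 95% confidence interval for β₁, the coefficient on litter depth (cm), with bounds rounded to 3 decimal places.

Read off: b = 0.268, SE = 0.065 for litter depth (cm).
df = n − k − 1 = 114 − 2 − 1 = 111.
t* = t_{0.025, 111} = 1.981567.
Margin = t* × SE = 1.981567 × 0.065 = 0.12880.
CI: 0.268 ± 0.12880 → (0.139, 0.397).

(0.139, 0.397)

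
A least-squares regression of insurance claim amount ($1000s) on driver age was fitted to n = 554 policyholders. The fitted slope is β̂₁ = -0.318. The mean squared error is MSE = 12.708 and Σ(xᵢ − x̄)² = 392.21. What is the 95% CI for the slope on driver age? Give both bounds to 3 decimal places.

SE(β̂₁) = √(MSE/Sₓₓ) = √(12.708/392.21) = 0.180003.
df = n − 2 = 552.
t* = t_{0.025, 552} = 1.964271.
Margin = t* × SE = 1.964271 × 0.180003 = 0.35357.
CI: -0.318 ± 0.35357 → (-0.672, 0.036).
With 95% confidence, each one-unit increase in driver age is associated with a change of between -0.672 and 0.036 $1000s in insurance claim amount.

(-0.672, 0.036)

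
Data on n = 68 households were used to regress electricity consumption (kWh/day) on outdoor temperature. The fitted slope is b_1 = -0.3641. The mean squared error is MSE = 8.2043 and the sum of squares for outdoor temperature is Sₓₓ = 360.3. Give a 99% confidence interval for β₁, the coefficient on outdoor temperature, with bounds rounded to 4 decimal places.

(-0.7643, 0.0361)

SE(b_1) = √(MSE/Sₓₓ) = √(8.2043/360.3) = 0.1509.
df = n − 2 = 66.
t* = t_{0.005, 66} = 2.652394.
Margin = t* × SE = 2.652394 × 0.1509 = 0.400246.
CI: -0.3641 ± 0.400246 → (-0.7643, 0.0361).
With 99% confidence, each one-unit increase in outdoor temperature is associated with a change of between -0.7643 and 0.0361 kWh/day in electricity consumption.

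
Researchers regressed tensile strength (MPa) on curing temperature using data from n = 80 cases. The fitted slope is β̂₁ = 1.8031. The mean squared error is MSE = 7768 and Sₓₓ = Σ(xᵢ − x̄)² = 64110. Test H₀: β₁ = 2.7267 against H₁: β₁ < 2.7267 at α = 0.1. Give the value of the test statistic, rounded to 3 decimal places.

SE(β̂₁) = √(MSE/Sₓₓ) = √(7768/64110) = 0.34809.
t = (1.8031 − 2.7267) / 0.34809 = -2.653.
df = n − 2 = 78.
One-sided p ≈ 0.0048, which is < 0.1, so reject H₀.
There is evidence that the true slope on curing temperature is below 2.7267 MPa per unit.

t = -2.653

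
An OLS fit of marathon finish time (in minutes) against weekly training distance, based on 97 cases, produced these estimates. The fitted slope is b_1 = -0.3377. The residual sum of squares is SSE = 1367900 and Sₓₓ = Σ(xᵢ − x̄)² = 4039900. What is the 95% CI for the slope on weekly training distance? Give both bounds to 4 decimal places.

(-0.4562, -0.2192)

MSE = SSE/(n − 2) = 1367900/95 = 14398.9.
SE(b_1) = √(MSE/Sₓₓ) = √(14398.9/4039900) = 0.0597008.
df = n − 2 = 95.
t* = t_{0.025, 95} = 1.985251.
Margin = t* × SE = 1.985251 × 0.0597008 = 0.118521.
CI: -0.3377 ± 0.118521 → (-0.4562, -0.2192).
With 95% confidence, each one-unit increase in weekly training distance is associated with a change of between -0.4562 and -0.2192 minutes in marathon finish time.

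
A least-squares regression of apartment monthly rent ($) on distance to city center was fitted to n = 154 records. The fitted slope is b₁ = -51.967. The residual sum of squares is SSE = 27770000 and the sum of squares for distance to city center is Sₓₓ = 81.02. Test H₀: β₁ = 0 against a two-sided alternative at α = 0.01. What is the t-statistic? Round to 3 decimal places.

MSE = SSE/(n − 2) = 27770000/152 = 182697.
SE(b₁) = √(MSE/Sₓₓ) = √(182697/81.02) = 47.4865.
t = -51.967 / 47.4865 = -1.094.
df = n − 2 = 152.
Two-sided p ≈ 0.2755, which is ≥ 0.01, so fail to reject H₀.
The data do not give significant evidence of an association between distance to city center and apartment monthly rent.

t = -1.094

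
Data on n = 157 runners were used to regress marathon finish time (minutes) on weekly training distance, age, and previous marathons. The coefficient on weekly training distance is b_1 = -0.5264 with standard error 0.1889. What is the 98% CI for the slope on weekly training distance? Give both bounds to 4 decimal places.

df = n − k − 1 = 157 − 3 − 1 = 153.
t* = t_{0.01, 153} = 2.350967.
Margin = t* × SE = 2.350967 × 0.1889 = 0.444098.
CI: -0.5264 ± 0.444098 → (-0.9705, -0.0823).
With 98% confidence, each one-unit increase in weekly training distance is associated with a change of between -0.9705 and -0.0823 minutes in marathon finish time, holding the other predictors fixed.

(-0.9705, -0.0823)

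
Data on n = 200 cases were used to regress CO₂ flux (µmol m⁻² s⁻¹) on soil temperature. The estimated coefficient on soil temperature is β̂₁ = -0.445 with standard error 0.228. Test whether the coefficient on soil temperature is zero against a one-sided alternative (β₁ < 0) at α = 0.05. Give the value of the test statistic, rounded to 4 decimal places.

t = -1.9518

H₀: β₁ = 0 vs H₁: β₁ < 0.
t = (β̂₁ − β₁⁰)/SE = -0.445 / 0.228 = -1.9518.
df = n − 2 = 200 − 2 = 198.
One-sided p ≈ 0.0262, which is < 0.05, so reject H₀.
There is evidence that the true slope on soil temperature is negative.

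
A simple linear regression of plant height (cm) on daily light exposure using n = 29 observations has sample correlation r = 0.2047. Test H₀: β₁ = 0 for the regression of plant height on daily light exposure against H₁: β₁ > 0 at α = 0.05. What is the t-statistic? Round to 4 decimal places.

t = r·√(n − 2)/√(1 − r²) = 0.2047·√27/√0.958098 = 1.0867.
df = n − 2 = 27.
One-sided p ≈ 0.1434, which is ≥ 0.05, so fail to reject H₀.
The data do not give significant evidence of a linear association between daily light exposure and plant height.

t = 1.0867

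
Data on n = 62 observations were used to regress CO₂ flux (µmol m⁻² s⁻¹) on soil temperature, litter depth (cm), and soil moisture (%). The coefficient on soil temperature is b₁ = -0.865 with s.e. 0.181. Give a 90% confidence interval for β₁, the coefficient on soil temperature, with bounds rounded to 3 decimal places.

df = n − k − 1 = 62 − 3 − 1 = 58.
t* = t_{0.05, 58} = 1.671553.
Margin = t* × SE = 1.671553 × 0.181 = 0.30255.
CI: -0.865 ± 0.30255 → (-1.168, -0.562).
With 90% confidence, each one-unit increase in soil temperature is associated with a change of between -1.168 and -0.562 µmol m⁻² s⁻¹ in CO₂ flux, holding the other predictors fixed.

(-1.168, -0.562)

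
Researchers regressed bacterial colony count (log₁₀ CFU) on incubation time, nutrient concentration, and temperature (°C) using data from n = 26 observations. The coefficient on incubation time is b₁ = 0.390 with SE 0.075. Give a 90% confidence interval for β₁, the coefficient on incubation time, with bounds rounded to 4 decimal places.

df = n − k − 1 = 26 − 3 − 1 = 22.
t* = t_{0.05, 22} = 1.717144.
Margin = t* × SE = 1.717144 × 0.075 = 0.128786.
CI: 0.390 ± 0.128786 → (0.2612, 0.5188).
With 90% confidence, each one-unit increase in incubation time is associated with a change of between 0.2612 and 0.5188 log₁₀ CFU in bacterial colony count, holding the other predictors fixed.

(0.2612, 0.5188)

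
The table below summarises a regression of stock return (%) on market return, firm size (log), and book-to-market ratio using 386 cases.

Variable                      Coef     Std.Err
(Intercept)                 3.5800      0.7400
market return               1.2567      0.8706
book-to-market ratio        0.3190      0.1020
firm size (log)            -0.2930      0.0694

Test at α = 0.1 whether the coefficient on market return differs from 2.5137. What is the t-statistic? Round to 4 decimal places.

t = -1.4438

Read off: b = 1.2567, SE = 0.8706 for market return.
H₀: β₁ = 2.5137 vs H₁: β₁ ≠ 2.5137.
t = (1.2567 − 2.5137) / 0.8706 = -1.4438.
df = n − k − 1 = 386 − 3 − 1 = 382.
Two-sided p ≈ 0.1496, which is ≥ 0.1, so fail to reject H₀.
The data are consistent with a true slope of 2.5137 % per unit of market return, holding the other predictors fixed.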